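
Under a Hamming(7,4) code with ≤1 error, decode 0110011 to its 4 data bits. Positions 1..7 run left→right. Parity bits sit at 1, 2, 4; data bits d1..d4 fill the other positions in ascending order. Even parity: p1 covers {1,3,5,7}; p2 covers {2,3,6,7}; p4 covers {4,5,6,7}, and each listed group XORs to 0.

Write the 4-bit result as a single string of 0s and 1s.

s1 (pos 1,3,5,7): 0⊕1⊕0⊕1 = 0
s2 (pos 2,3,6,7): 1⊕1⊕1⊕1 = 0
s4 (pos 4,5,6,7): 0⊕0⊕1⊕1 = 0
Syndrome s4…s1 = 000 → no error.
Read data bits from positions 3,5,6,7: 1011

1011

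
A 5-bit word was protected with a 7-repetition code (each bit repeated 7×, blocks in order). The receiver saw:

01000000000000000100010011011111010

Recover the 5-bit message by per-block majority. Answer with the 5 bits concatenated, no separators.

Block 1 (0100000): 1 one → 0
Block 2 (0000000): 0 ones → 0
Block 3 (0001000): 1 one → 0
Block 4 (1001101): 4 ones → 1
Block 5 (1111010): 5 ones → 1

00011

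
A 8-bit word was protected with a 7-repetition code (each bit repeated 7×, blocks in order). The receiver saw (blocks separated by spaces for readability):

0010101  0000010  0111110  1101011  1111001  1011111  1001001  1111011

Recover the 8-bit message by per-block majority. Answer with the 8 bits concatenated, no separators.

00111101

Block 1 (0010101): 3 ones → 0
Block 2 (0000010): 1 one → 0
Block 3 (0111110): 5 ones → 1
Block 4 (1101011): 5 ones → 1
Block 5 (1111001): 5 ones → 1
Block 6 (1011111): 6 ones → 1
Block 7 (1001001): 3 ones → 0
Block 8 (1111011): 6 ones → 1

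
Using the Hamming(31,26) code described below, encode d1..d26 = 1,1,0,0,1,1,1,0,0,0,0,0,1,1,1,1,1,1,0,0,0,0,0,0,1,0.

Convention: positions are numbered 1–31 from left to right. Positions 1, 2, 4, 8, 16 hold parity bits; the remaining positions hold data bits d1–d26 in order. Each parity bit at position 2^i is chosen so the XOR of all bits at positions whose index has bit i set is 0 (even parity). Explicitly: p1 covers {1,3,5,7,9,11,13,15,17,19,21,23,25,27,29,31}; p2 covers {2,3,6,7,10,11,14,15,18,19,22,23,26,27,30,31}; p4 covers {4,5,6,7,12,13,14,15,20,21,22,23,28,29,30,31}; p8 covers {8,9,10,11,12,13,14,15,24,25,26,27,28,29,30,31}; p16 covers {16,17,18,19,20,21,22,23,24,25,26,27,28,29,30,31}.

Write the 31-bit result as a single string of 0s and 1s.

Place data at non-parity positions: p1 p2 1 p4 1 0 0 p8 1 1 1 0 0 0 0 p16 0 1 1 1 1 1 1 0 0 0 0 0 0 1 0
p1 (pos 1,3,5,7,9,11,13,15,17,19,21,23,25,27,29,31): XOR of data positions = 1⊕1⊕0⊕1⊕1⊕0⊕0⊕0⊕1⊕1⊕1⊕0⊕0⊕0⊕0 = 1
p2 (pos 2,3,6,7,10,11,14,15,18,19,22,23,26,27,30,31): XOR of data positions = 1⊕0⊕0⊕1⊕1⊕0⊕0⊕1⊕1⊕1⊕1⊕0⊕0⊕1⊕0 = 0
p4 (pos 4,5,6,7,12,13,14,15,20,21,22,23,28,29,30,31): XOR of data positions = 1⊕0⊕0⊕0⊕0⊕0⊕0⊕1⊕1⊕1⊕1⊕0⊕0⊕1⊕0 = 0
p8 (pos 8,9,10,11,12,13,14,15,24,25,26,27,28,29,30,31): XOR of data positions = 1⊕1⊕1⊕0⊕0⊕0⊕0⊕0⊕0⊕0⊕0⊕0⊕0⊕1⊕0 = 0
p16 (pos 16,17,18,19,20,21,22,23,24,25,26,27,28,29,30,31): XOR of data positions = 0⊕1⊕1⊕1⊕1⊕1⊕1⊕0⊕0⊕0⊕0⊕0⊕0⊕1⊕0 = 1
Codeword: 1010100011100001011111100000010

1010100011100001011111100000010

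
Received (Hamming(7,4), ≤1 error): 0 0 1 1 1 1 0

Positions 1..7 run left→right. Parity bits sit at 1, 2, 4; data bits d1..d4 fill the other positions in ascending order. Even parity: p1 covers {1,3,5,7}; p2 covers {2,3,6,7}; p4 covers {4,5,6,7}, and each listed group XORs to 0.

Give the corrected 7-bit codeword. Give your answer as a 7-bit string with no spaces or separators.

0010110

s1 (pos 1,3,5,7): 0⊕1⊕1⊕0 = 0
s2 (pos 2,3,6,7): 0⊕1⊕1⊕0 = 0
s4 (pos 4,5,6,7): 1⊕1⊕1⊕0 = 1
Syndrome s4…s1 = 100 → error at position 4.
Flip position 4: 0011110 → 0010110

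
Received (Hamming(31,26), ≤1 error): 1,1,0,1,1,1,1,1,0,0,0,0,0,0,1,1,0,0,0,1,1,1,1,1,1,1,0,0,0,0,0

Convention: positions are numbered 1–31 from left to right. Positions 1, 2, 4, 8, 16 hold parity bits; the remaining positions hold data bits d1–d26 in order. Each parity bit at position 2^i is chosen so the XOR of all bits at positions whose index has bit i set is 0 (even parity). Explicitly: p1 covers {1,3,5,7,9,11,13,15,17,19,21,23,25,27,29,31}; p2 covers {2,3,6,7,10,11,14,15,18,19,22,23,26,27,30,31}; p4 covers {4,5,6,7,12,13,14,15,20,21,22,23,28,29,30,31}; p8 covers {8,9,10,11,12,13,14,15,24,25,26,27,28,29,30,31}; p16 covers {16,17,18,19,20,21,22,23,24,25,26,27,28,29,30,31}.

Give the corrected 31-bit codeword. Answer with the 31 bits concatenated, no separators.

s1 (pos 1,3,5,7,9,11,13,15,17,19,21,23,25,27,29,31): 1⊕0⊕1⊕1⊕0⊕0⊕0⊕1⊕0⊕0⊕1⊕1⊕1⊕0⊕0⊕0 = 1
s2 (pos 2,3,6,7,10,11,14,15,18,19,22,23,26,27,30,31): 1⊕0⊕1⊕1⊕0⊕0⊕0⊕1⊕0⊕0⊕1⊕1⊕1⊕0⊕0⊕0 = 1
s4 (pos 4,5,6,7,12,13,14,15,20,21,22,23,28,29,30,31): 1⊕1⊕1⊕1⊕0⊕0⊕0⊕1⊕1⊕1⊕1⊕1⊕0⊕0⊕0⊕0 = 1
s8 (pos 8,9,10,11,12,13,14,15,24,25,26,27,28,29,30,31): 1⊕0⊕0⊕0⊕0⊕0⊕0⊕1⊕1⊕1⊕1⊕0⊕0⊕0⊕0⊕0 = 1
s16 (pos 16,17,18,19,20,21,22,23,24,25,26,27,28,29,30,31): 1⊕0⊕0⊕0⊕1⊕1⊕1⊕1⊕1⊕1⊕1⊕0⊕0⊕0⊕0⊕0 = 0
Syndrome s16…s1 = 01111 → error at position 15.
Flip position 15: 1101111100000011000111111100000 → 1101111100000001000111111100000

1101111100000001000111111100000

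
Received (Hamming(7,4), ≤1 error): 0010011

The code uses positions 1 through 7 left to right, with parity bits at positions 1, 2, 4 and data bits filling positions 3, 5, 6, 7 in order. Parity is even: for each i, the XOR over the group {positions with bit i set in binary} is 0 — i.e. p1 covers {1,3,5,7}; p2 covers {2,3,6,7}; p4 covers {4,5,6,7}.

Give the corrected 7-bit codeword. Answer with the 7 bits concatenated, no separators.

s1 (pos 1,3,5,7): 0⊕1⊕0⊕1 = 0
s2 (pos 2,3,6,7): 0⊕1⊕1⊕1 = 1
s4 (pos 4,5,6,7): 0⊕0⊕1⊕1 = 0
Syndrome s4…s1 = 010 → error at position 2.
Flip position 2: 0010011 → 0110011

0110011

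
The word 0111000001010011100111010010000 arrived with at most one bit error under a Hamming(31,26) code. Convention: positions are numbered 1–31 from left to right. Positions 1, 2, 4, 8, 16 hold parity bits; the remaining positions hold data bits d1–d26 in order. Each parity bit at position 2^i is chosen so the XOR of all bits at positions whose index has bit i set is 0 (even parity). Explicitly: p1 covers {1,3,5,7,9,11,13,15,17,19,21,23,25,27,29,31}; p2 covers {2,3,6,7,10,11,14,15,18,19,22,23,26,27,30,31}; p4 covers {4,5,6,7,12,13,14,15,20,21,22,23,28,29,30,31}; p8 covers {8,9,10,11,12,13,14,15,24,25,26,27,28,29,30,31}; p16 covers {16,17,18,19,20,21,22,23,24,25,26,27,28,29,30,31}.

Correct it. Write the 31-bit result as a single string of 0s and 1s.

s1 (pos 1,3,5,7,9,11,13,15,17,19,21,23,25,27,29,31): 0⊕1⊕0⊕0⊕0⊕0⊕0⊕1⊕1⊕0⊕1⊕0⊕0⊕1⊕0⊕0 = 1
s2 (pos 2,3,6,7,10,11,14,15,18,19,22,23,26,27,30,31): 1⊕1⊕0⊕0⊕1⊕0⊕0⊕1⊕0⊕0⊕1⊕0⊕0⊕1⊕0⊕0 = 0
s4 (pos 4,5,6,7,12,13,14,15,20,21,22,23,28,29,30,31): 1⊕0⊕0⊕0⊕1⊕0⊕0⊕1⊕1⊕1⊕1⊕0⊕0⊕0⊕0⊕0 = 0
s8 (pos 8,9,10,11,12,13,14,15,24,25,26,27,28,29,30,31): 0⊕0⊕1⊕0⊕1⊕0⊕0⊕1⊕1⊕0⊕0⊕1⊕0⊕0⊕0⊕0 = 1
s16 (pos 16,17,18,19,20,21,22,23,24,25,26,27,28,29,30,31): 1⊕1⊕0⊕0⊕1⊕1⊕1⊕0⊕1⊕0⊕0⊕1⊕0⊕0⊕0⊕0 = 1
Syndrome s16…s1 = 11001 → error at position 25.
Flip position 25: 0111000001010011100111010010000 → 0111000001010011100111011010000

0111000001010011100111011010000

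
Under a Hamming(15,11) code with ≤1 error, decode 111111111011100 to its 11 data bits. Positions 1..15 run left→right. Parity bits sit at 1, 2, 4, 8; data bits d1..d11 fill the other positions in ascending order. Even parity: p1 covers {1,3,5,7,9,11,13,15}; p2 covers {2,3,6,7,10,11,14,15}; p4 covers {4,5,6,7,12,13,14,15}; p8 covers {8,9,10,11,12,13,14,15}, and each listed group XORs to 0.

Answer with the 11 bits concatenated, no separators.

s1 (pos 1,3,5,7,9,11,13,15): 1⊕1⊕1⊕1⊕1⊕1⊕1⊕0 = 1
s2 (pos 2,3,6,7,10,11,14,15): 1⊕1⊕1⊕1⊕0⊕1⊕0⊕0 = 1
s4 (pos 4,5,6,7,12,13,14,15): 1⊕1⊕1⊕1⊕1⊕1⊕0⊕0 = 0
s8 (pos 8,9,10,11,12,13,14,15): 1⊕1⊕0⊕1⊕1⊕1⊕0⊕0 = 1
Syndrome s8…s1 = 1011 → error at position 11.
Flip position 11: 111111111011100 → 111111111001100
Read data bits from positions 3,5,6,7,9,10,11,12,13,14,15: 11111001100

11111001100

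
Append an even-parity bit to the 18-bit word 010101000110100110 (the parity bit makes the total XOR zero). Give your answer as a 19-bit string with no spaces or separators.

XOR of the 18 data bits: 0⊕1⊕0⊕1⊕0⊕1⊕0⊕0⊕0⊕1⊕1⊕0⊕1⊕0⊕0⊕1⊕1⊕0 = 0
Parity bit = 0 (so all 19 bits XOR to 0).

0101010001101001100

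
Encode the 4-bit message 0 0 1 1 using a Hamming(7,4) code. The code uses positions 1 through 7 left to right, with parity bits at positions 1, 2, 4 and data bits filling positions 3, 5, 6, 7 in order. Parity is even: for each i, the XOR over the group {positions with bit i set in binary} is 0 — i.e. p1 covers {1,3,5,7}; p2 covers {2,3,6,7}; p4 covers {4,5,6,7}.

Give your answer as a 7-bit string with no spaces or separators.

Place data at non-parity positions: p1 p2 0 p4 0 1 1
p1 (pos 1,3,5,7): XOR of data positions = 0⊕0⊕1 = 1
p2 (pos 2,3,6,7): XOR of data positions = 0⊕1⊕1 = 0
p4 (pos 4,5,6,7): XOR of data positions = 0⊕1⊕1 = 0
Codeword: 1000011

1000011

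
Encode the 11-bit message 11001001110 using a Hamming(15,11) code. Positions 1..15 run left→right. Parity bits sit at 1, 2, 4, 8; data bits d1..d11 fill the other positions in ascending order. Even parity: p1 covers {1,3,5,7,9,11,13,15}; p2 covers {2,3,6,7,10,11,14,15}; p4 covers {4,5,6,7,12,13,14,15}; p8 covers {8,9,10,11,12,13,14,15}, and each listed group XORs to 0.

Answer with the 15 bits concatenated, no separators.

Place data at non-parity positions: p1 p2 1 p4 1 0 0 p8 1 0 0 1 1 1 0
p1 (pos 1,3,5,7,9,11,13,15): XOR of data positions = 1⊕1⊕0⊕1⊕0⊕1⊕0 = 0
p2 (pos 2,3,6,7,10,11,14,15): XOR of data positions = 1⊕0⊕0⊕0⊕0⊕1⊕0 = 0
p4 (pos 4,5,6,7,12,13,14,15): XOR of data positions = 1⊕0⊕0⊕1⊕1⊕1⊕0 = 0
p8 (pos 8,9,10,11,12,13,14,15): XOR of data positions = 1⊕0⊕0⊕1⊕1⊕1⊕0 = 0
Codeword: 001010001001110

001010001001110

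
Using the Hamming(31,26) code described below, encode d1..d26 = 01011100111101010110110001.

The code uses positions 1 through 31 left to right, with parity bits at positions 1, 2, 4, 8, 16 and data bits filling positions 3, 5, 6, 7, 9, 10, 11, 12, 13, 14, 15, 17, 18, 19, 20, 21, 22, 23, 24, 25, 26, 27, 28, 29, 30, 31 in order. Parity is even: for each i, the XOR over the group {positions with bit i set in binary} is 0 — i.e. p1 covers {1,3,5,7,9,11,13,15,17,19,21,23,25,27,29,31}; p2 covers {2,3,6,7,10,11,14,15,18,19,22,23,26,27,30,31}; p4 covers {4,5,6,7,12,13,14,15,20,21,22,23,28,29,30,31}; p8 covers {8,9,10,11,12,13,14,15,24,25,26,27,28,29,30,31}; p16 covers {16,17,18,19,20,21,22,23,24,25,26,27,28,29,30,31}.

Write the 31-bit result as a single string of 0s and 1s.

1100101111001110101010110110001

Place data at non-parity positions: p1 p2 0 p4 1 0 1 p8 1 1 0 0 1 1 1 p16 1 0 1 0 1 0 1 1 0 1 1 0 0 0 1
p1 (pos 1,3,5,7,9,11,13,15,17,19,21,23,25,27,29,31): XOR of data positions = 0⊕1⊕1⊕1⊕0⊕1⊕1⊕1⊕1⊕1⊕1⊕0⊕1⊕0⊕1 = 1
p2 (pos 2,3,6,7,10,11,14,15,18,19,22,23,26,27,30,31): XOR of data positions = 0⊕0⊕1⊕1⊕0⊕1⊕1⊕0⊕1⊕0⊕1⊕1⊕1⊕0⊕1 = 1
p4 (pos 4,5,6,7,12,13,14,15,20,21,22,23,28,29,30,31): XOR of data positions = 1⊕0⊕1⊕0⊕1⊕1⊕1⊕0⊕1⊕0⊕1⊕0⊕0⊕0⊕1 = 0
p8 (pos 8,9,10,11,12,13,14,15,24,25,26,27,28,29,30,31): XOR of data positions = 1⊕1⊕0⊕0⊕1⊕1⊕1⊕1⊕0⊕1⊕1⊕0⊕0⊕0⊕1 = 1
p16 (pos 16,17,18,19,20,21,22,23,24,25,26,27,28,29,30,31): XOR of data positions = 1⊕0⊕1⊕0⊕1⊕0⊕1⊕1⊕0⊕1⊕1⊕0⊕0⊕0⊕1 = 0
Codeword: 1100101111001110101010110110001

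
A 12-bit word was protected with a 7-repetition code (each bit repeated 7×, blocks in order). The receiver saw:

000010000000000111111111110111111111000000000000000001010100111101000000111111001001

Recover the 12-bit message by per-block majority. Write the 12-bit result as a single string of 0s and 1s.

Block 1 (0000100): 1 one → 0
Block 2 (0000000): 0 ones → 0
Block 3 (0111111): 6 ones → 1
Block 4 (1111101): 6 ones → 1
Block 5 (1111111): 7 ones → 1
Block 6 (1000000): 1 one → 0
Block 7 (0000000): 0 ones → 0
Block 8 (0000101): 2 ones → 0
Block 9 (0100111): 4 ones → 1
Block 10 (1010000): 2 ones → 0
Block 11 (0011111): 5 ones → 1
Block 12 (1001001): 3 ones → 0

001110001010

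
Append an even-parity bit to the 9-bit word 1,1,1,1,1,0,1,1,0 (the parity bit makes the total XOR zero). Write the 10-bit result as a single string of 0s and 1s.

XOR of the 9 data bits: 1⊕1⊕1⊕1⊕1⊕0⊕1⊕1⊕0 = 1
Parity bit = 1 (so all 10 bits XOR to 0).

1111101101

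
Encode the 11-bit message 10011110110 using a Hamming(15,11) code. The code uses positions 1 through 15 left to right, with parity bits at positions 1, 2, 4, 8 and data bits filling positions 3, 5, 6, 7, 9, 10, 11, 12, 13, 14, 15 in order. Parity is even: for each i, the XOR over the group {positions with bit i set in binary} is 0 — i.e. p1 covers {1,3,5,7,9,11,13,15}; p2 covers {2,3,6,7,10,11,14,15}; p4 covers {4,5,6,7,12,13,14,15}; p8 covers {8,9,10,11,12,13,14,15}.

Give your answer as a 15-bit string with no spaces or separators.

Place data at non-parity positions: p1 p2 1 p4 0 0 1 p8 1 1 1 0 1 1 0
p1 (pos 1,3,5,7,9,11,13,15): XOR of data positions = 1⊕0⊕1⊕1⊕1⊕1⊕0 = 1
p2 (pos 2,3,6,7,10,11,14,15): XOR of data positions = 1⊕0⊕1⊕1⊕1⊕1⊕0 = 1
p4 (pos 4,5,6,7,12,13,14,15): XOR of data positions = 0⊕0⊕1⊕0⊕1⊕1⊕0 = 1
p8 (pos 8,9,10,11,12,13,14,15): XOR of data positions = 1⊕1⊕1⊕0⊕1⊕1⊕0 = 1
Codeword: 111100111110110

111100111110110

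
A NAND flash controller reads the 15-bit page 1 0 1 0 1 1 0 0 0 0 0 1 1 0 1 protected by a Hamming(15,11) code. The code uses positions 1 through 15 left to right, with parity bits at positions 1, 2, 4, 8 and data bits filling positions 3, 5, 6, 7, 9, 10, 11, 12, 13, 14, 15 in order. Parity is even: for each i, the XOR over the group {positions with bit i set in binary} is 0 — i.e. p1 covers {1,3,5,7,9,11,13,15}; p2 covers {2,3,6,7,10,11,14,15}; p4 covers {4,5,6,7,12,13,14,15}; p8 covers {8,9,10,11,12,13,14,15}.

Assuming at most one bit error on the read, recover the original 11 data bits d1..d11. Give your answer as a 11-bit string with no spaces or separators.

s1 (pos 1,3,5,7,9,11,13,15): 1⊕1⊕1⊕0⊕0⊕0⊕1⊕1 = 1
s2 (pos 2,3,6,7,10,11,14,15): 0⊕1⊕1⊕0⊕0⊕0⊕0⊕1 = 1
s4 (pos 4,5,6,7,12,13,14,15): 0⊕1⊕1⊕0⊕1⊕1⊕0⊕1 = 1
s8 (pos 8,9,10,11,12,13,14,15): 0⊕0⊕0⊕0⊕1⊕1⊕0⊕1 = 1
Syndrome s8…s1 = 1111 → error at position 15.
Flip position 15: 101011000001101 → 101011000001100
Read data bits from positions 3,5,6,7,9,10,11,12,13,14,15: 11100001100

11100001100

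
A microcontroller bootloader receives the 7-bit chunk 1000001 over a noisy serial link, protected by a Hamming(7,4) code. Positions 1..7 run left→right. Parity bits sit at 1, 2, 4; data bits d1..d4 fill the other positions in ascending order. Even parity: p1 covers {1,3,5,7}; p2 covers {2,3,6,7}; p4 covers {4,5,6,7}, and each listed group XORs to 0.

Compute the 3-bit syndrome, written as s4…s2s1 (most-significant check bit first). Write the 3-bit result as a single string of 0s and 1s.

s1 (pos 1,3,5,7): 1⊕0⊕0⊕1 = 0
s2 (pos 2,3,6,7): 0⊕0⊕0⊕1 = 1
s4 (pos 4,5,6,7): 0⊕0⊕0⊕1 = 1
Syndrome s4…s1 = 110 → error at position 6.

110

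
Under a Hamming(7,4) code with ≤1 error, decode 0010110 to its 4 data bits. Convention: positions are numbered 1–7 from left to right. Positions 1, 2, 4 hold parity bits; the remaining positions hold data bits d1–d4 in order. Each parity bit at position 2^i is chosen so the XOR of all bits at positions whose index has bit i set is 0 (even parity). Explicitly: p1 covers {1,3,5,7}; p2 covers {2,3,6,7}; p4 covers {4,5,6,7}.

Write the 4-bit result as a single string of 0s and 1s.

1110

s1 (pos 1,3,5,7): 0⊕1⊕1⊕0 = 0
s2 (pos 2,3,6,7): 0⊕1⊕1⊕0 = 0
s4 (pos 4,5,6,7): 0⊕1⊕1⊕0 = 0
Syndrome s4…s1 = 000 → no error.
Read data bits from positions 3,5,6,7: 1110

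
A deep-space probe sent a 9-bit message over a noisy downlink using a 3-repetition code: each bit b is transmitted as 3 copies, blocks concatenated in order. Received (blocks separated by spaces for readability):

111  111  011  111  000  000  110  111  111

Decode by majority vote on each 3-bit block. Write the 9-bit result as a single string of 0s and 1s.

Block 1 (111): 3 ones → 1
Block 2 (111): 3 ones → 1
Block 3 (011): 2 ones → 1
Block 4 (111): 3 ones → 1
Block 5 (000): 0 ones → 0
Block 6 (000): 0 ones → 0
Block 7 (110): 2 ones → 1
Block 8 (111): 3 ones → 1
Block 9 (111): 3 ones → 1

111100111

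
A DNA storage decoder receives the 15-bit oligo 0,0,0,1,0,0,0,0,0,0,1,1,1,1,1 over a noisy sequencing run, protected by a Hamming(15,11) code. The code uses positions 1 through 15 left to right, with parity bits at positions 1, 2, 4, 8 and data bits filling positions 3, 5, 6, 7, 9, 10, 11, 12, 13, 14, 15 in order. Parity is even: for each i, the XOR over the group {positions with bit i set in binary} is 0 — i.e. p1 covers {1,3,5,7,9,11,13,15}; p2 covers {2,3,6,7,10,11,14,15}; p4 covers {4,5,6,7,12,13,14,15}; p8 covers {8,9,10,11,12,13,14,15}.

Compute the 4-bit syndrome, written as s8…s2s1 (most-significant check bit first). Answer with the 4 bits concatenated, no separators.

1111

s1 (pos 1,3,5,7,9,11,13,15): 0⊕0⊕0⊕0⊕0⊕1⊕1⊕1 = 1
s2 (pos 2,3,6,7,10,11,14,15): 0⊕0⊕0⊕0⊕0⊕1⊕1⊕1 = 1
s4 (pos 4,5,6,7,12,13,14,15): 1⊕0⊕0⊕0⊕1⊕1⊕1⊕1 = 1
s8 (pos 8,9,10,11,12,13,14,15): 0⊕0⊕0⊕1⊕1⊕1⊕1⊕1 = 1
Syndrome s8…s1 = 1111 → error at position 15.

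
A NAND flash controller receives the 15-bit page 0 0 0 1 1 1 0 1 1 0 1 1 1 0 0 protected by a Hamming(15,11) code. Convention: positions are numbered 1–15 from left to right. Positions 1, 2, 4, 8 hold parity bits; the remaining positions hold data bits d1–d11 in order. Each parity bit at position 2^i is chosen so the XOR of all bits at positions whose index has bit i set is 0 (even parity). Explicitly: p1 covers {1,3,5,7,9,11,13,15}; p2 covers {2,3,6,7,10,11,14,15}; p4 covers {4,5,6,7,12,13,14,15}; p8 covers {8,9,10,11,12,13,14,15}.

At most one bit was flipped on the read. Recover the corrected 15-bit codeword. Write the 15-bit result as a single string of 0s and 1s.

000111011010100

s1 (pos 1,3,5,7,9,11,13,15): 0⊕0⊕1⊕0⊕1⊕1⊕1⊕0 = 0
s2 (pos 2,3,6,7,10,11,14,15): 0⊕0⊕1⊕0⊕0⊕1⊕0⊕0 = 0
s4 (pos 4,5,6,7,12,13,14,15): 1⊕1⊕1⊕0⊕1⊕1⊕0⊕0 = 1
s8 (pos 8,9,10,11,12,13,14,15): 1⊕1⊕0⊕1⊕1⊕1⊕0⊕0 = 1
Syndrome s8…s1 = 1100 → error at position 12.
Flip position 12: 000111011011100 → 000111011010100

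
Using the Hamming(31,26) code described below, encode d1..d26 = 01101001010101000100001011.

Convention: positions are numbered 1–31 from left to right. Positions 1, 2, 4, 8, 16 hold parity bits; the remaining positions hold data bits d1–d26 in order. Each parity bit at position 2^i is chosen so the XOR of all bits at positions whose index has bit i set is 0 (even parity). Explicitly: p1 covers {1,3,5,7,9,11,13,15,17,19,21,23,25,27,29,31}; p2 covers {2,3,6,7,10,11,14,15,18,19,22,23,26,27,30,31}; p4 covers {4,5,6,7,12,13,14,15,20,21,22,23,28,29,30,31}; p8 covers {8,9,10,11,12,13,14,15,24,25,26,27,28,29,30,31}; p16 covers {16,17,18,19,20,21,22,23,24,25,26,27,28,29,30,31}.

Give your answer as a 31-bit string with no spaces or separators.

0000110010010100101000100001011

Place data at non-parity positions: p1 p2 0 p4 1 1 0 p8 1 0 0 1 0 1 0 p16 1 0 1 0 0 0 1 0 0 0 0 1 0 1 1
p1 (pos 1,3,5,7,9,11,13,15,17,19,21,23,25,27,29,31): XOR of data positions = 0⊕1⊕0⊕1⊕0⊕0⊕0⊕1⊕1⊕0⊕1⊕0⊕0⊕0⊕1 = 0
p2 (pos 2,3,6,7,10,11,14,15,18,19,22,23,26,27,30,31): XOR of data positions = 0⊕1⊕0⊕0⊕0⊕1⊕0⊕0⊕1⊕0⊕1⊕0⊕0⊕1⊕1 = 0
p4 (pos 4,5,6,7,12,13,14,15,20,21,22,23,28,29,30,31): XOR of data positions = 1⊕1⊕0⊕1⊕0⊕1⊕0⊕0⊕0⊕0⊕1⊕1⊕0⊕1⊕1 = 0
p8 (pos 8,9,10,11,12,13,14,15,24,25,26,27,28,29,30,31): XOR of data positions = 1⊕0⊕0⊕1⊕0⊕1⊕0⊕0⊕0⊕0⊕0⊕1⊕0⊕1⊕1 = 0
p16 (pos 16,17,18,19,20,21,22,23,24,25,26,27,28,29,30,31): XOR of data positions = 1⊕0⊕1⊕0⊕0⊕0⊕1⊕0⊕0⊕0⊕0⊕1⊕0⊕1⊕1 = 0
Codeword: 0000110010010100101000100001011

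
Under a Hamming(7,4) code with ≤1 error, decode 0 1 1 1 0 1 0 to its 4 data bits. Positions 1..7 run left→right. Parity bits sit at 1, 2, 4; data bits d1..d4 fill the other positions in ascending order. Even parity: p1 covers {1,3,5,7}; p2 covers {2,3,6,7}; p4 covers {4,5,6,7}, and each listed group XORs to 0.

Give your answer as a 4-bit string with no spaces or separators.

s1 (pos 1,3,5,7): 0⊕1⊕0⊕0 = 1
s2 (pos 2,3,6,7): 1⊕1⊕1⊕0 = 1
s4 (pos 4,5,6,7): 1⊕0⊕1⊕0 = 0
Syndrome s4…s1 = 011 → error at position 3.
Flip position 3: 0111010 → 0101010
Read data bits from positions 3,5,6,7: 0010

0010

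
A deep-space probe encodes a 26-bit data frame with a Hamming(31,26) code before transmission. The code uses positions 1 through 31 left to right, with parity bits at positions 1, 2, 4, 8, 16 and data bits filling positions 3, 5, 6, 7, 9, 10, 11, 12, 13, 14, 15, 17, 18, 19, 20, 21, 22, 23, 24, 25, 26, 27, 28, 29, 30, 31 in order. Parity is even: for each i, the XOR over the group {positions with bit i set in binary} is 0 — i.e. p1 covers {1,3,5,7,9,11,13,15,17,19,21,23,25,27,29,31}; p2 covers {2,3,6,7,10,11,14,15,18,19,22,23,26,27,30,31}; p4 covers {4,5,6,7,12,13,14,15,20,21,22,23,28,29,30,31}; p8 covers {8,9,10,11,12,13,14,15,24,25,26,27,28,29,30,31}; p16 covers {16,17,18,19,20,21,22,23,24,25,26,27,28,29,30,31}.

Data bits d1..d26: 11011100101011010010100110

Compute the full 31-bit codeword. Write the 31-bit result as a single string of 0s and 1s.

1011101011001011011010010100110

Place data at non-parity positions: p1 p2 1 p4 1 0 1 p8 1 1 0 0 1 0 1 p16 0 1 1 0 1 0 0 1 0 1 0 0 1 1 0
p1 (pos 1,3,5,7,9,11,13,15,17,19,21,23,25,27,29,31): XOR of data positions = 1⊕1⊕1⊕1⊕0⊕1⊕1⊕0⊕1⊕1⊕0⊕0⊕0⊕1⊕0 = 1
p2 (pos 2,3,6,7,10,11,14,15,18,19,22,23,26,27,30,31): XOR of data positions = 1⊕0⊕1⊕1⊕0⊕0⊕1⊕1⊕1⊕0⊕0⊕1⊕0⊕1⊕0 = 0
p4 (pos 4,5,6,7,12,13,14,15,20,21,22,23,28,29,30,31): XOR of data positions = 1⊕0⊕1⊕0⊕1⊕0⊕1⊕0⊕1⊕0⊕0⊕0⊕1⊕1⊕0 = 1
p8 (pos 8,9,10,11,12,13,14,15,24,25,26,27,28,29,30,31): XOR of data positions = 1⊕1⊕0⊕0⊕1⊕0⊕1⊕1⊕0⊕1⊕0⊕0⊕1⊕1⊕0 = 0
p16 (pos 16,17,18,19,20,21,22,23,24,25,26,27,28,29,30,31): XOR of data positions = 0⊕1⊕1⊕0⊕1⊕0⊕0⊕1⊕0⊕1⊕0⊕0⊕1⊕1⊕0 = 1
Codeword: 1011101011001011011010010100110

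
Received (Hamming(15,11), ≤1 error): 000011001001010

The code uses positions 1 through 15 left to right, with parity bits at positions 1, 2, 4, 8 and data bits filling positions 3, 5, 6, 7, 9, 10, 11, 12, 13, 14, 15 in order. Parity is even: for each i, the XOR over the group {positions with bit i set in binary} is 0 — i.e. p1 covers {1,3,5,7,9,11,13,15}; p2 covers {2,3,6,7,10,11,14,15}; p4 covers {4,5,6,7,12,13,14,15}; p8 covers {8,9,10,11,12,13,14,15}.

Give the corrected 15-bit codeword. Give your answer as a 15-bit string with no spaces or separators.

000011011001010

s1 (pos 1,3,5,7,9,11,13,15): 0⊕0⊕1⊕0⊕1⊕0⊕0⊕0 = 0
s2 (pos 2,3,6,7,10,11,14,15): 0⊕0⊕1⊕0⊕0⊕0⊕1⊕0 = 0
s4 (pos 4,5,6,7,12,13,14,15): 0⊕1⊕1⊕0⊕1⊕0⊕1⊕0 = 0
s8 (pos 8,9,10,11,12,13,14,15): 0⊕1⊕0⊕0⊕1⊕0⊕1⊕0 = 1
Syndrome s8…s1 = 1000 → error at position 8.
Flip position 8: 000011001001010 → 000011011001010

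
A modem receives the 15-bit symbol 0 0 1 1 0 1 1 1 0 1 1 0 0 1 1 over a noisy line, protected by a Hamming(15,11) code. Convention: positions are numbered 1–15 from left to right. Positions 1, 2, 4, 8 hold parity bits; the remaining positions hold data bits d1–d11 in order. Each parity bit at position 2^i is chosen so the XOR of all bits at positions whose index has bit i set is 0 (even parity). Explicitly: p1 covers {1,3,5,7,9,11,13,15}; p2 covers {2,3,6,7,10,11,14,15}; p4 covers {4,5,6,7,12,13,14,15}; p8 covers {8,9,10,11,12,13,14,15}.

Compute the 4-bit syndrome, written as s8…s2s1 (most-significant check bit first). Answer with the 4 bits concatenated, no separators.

1110

s1 (pos 1,3,5,7,9,11,13,15): 0⊕1⊕0⊕1⊕0⊕1⊕0⊕1 = 0
s2 (pos 2,3,6,7,10,11,14,15): 0⊕1⊕1⊕1⊕1⊕1⊕1⊕1 = 1
s4 (pos 4,5,6,7,12,13,14,15): 1⊕0⊕1⊕1⊕0⊕0⊕1⊕1 = 1
s8 (pos 8,9,10,11,12,13,14,15): 1⊕0⊕1⊕1⊕0⊕0⊕1⊕1 = 1
Syndrome s8…s1 = 1110 → error at position 14.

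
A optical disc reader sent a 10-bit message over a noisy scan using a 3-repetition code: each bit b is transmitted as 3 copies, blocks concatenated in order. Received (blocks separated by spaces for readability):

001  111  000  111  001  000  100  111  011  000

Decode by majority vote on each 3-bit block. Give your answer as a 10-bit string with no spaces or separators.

Block 1 (001): 1 one → 0
Block 2 (111): 3 ones → 1
Block 3 (000): 0 ones → 0
Block 4 (111): 3 ones → 1
Block 5 (001): 1 one → 0
Block 6 (000): 0 ones → 0
Block 7 (100): 1 one → 0
Block 8 (111): 3 ones → 1
Block 9 (011): 2 ones → 1
Block 10 (000): 0 ones → 0

0101000110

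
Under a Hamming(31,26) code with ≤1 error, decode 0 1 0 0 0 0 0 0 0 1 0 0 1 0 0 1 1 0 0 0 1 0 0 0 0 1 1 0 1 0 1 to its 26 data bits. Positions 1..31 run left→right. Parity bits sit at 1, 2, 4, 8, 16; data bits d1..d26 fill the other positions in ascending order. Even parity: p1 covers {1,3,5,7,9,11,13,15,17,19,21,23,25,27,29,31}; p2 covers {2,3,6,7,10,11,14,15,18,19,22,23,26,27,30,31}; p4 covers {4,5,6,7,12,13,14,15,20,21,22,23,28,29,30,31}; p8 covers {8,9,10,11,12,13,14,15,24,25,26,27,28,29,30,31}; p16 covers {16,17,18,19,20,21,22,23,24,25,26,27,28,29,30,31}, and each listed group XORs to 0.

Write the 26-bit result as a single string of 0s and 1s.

00000100100110010000110101

s1 (pos 1,3,5,7,9,11,13,15,17,19,21,23,25,27,29,31): 0⊕0⊕0⊕0⊕0⊕0⊕1⊕0⊕1⊕0⊕1⊕0⊕0⊕1⊕1⊕1 = 0
s2 (pos 2,3,6,7,10,11,14,15,18,19,22,23,26,27,30,31): 1⊕0⊕0⊕0⊕1⊕0⊕0⊕0⊕0⊕0⊕0⊕0⊕1⊕1⊕0⊕1 = 1
s4 (pos 4,5,6,7,12,13,14,15,20,21,22,23,28,29,30,31): 0⊕0⊕0⊕0⊕0⊕1⊕0⊕0⊕0⊕1⊕0⊕0⊕0⊕1⊕0⊕1 = 0
s8 (pos 8,9,10,11,12,13,14,15,24,25,26,27,28,29,30,31): 0⊕0⊕1⊕0⊕0⊕1⊕0⊕0⊕0⊕0⊕1⊕1⊕0⊕1⊕0⊕1 = 0
s16 (pos 16,17,18,19,20,21,22,23,24,25,26,27,28,29,30,31): 1⊕1⊕0⊕0⊕0⊕1⊕0⊕0⊕0⊕0⊕1⊕1⊕0⊕1⊕0⊕1 = 1
Syndrome s16…s1 = 10010 → error at position 18.
Flip position 18: 0100000001001001100010000110101 → 0100000001001001110010000110101
Read data bits from positions 3,5,6,7,9,10,11,12,13,14,15,17,18,19,20,21,22,23,24,25,26,27,28,29,30,31: 00000100100110010000110101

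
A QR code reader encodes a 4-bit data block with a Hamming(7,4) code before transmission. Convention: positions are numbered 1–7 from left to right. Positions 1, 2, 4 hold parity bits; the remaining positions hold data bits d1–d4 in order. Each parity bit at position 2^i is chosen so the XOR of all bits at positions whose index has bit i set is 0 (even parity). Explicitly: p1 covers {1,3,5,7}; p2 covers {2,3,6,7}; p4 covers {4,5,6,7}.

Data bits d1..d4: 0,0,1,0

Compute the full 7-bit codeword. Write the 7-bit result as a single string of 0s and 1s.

Place data at non-parity positions: p1 p2 0 p4 0 1 0
p1 (pos 1,3,5,7): XOR of data positions = 0⊕0⊕0 = 0
p2 (pos 2,3,6,7): XOR of data positions = 0⊕1⊕0 = 1
p4 (pos 4,5,6,7): XOR of data positions = 0⊕1⊕0 = 1
Codeword: 0101010

0101010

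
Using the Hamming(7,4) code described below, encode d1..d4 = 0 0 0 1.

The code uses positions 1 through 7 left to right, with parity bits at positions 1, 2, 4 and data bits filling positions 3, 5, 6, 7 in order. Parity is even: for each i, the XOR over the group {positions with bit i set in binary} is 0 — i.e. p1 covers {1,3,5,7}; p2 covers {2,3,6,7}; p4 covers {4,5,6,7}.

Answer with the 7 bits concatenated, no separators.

1101001

Place data at non-parity positions: p1 p2 0 p4 0 0 1
p1 (pos 1,3,5,7): XOR of data positions = 0⊕0⊕1 = 1
p2 (pos 2,3,6,7): XOR of data positions = 0⊕0⊕1 = 1
p4 (pos 4,5,6,7): XOR of data positions = 0⊕0⊕1 = 1
Codeword: 1101001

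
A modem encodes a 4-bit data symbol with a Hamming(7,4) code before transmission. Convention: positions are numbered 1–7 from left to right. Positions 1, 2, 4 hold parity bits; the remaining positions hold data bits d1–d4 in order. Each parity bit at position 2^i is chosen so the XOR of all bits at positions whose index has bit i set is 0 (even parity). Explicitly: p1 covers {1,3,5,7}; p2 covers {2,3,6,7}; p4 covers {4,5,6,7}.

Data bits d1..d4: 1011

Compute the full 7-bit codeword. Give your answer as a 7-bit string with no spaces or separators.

0110011

Place data at non-parity positions: p1 p2 1 p4 0 1 1
p1 (pos 1,3,5,7): XOR of data positions = 1⊕0⊕1 = 0
p2 (pos 2,3,6,7): XOR of data positions = 1⊕1⊕1 = 1
p4 (pos 4,5,6,7): XOR of data positions = 0⊕1⊕1 = 0
Codeword: 0110011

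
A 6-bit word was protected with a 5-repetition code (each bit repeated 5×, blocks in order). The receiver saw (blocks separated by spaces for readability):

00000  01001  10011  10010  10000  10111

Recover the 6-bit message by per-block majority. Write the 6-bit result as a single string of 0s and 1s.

001001

Block 1 (00000): 0 ones → 0
Block 2 (01001): 2 ones → 0
Block 3 (10011): 3 ones → 1
Block 4 (10010): 2 ones → 0
Block 5 (10000): 1 one → 0
Block 6 (10111): 4 ones → 1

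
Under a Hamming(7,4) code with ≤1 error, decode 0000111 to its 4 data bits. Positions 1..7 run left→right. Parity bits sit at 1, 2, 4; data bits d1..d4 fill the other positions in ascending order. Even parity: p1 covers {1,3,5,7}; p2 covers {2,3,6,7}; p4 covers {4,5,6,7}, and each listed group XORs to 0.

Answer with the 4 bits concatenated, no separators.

s1 (pos 1,3,5,7): 0⊕0⊕1⊕1 = 0
s2 (pos 2,3,6,7): 0⊕0⊕1⊕1 = 0
s4 (pos 4,5,6,7): 0⊕1⊕1⊕1 = 1
Syndrome s4…s1 = 100 → error at position 4.
Flip position 4: 0000111 → 0001111
Read data bits from positions 3,5,6,7: 0111

0111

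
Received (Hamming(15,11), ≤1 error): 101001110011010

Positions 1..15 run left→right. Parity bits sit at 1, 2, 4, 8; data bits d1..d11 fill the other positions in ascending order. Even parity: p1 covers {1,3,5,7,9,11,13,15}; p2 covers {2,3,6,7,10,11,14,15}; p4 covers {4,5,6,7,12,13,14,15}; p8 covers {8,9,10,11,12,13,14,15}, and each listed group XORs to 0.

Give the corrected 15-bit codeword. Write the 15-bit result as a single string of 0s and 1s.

111001110011010

s1 (pos 1,3,5,7,9,11,13,15): 1⊕1⊕0⊕1⊕0⊕1⊕0⊕0 = 0
s2 (pos 2,3,6,7,10,11,14,15): 0⊕1⊕1⊕1⊕0⊕1⊕1⊕0 = 1
s4 (pos 4,5,6,7,12,13,14,15): 0⊕0⊕1⊕1⊕1⊕0⊕1⊕0 = 0
s8 (pos 8,9,10,11,12,13,14,15): 1⊕0⊕0⊕1⊕1⊕0⊕1⊕0 = 0
Syndrome s8…s1 = 0010 → error at position 2.
Flip position 2: 101001110011010 → 111001110011010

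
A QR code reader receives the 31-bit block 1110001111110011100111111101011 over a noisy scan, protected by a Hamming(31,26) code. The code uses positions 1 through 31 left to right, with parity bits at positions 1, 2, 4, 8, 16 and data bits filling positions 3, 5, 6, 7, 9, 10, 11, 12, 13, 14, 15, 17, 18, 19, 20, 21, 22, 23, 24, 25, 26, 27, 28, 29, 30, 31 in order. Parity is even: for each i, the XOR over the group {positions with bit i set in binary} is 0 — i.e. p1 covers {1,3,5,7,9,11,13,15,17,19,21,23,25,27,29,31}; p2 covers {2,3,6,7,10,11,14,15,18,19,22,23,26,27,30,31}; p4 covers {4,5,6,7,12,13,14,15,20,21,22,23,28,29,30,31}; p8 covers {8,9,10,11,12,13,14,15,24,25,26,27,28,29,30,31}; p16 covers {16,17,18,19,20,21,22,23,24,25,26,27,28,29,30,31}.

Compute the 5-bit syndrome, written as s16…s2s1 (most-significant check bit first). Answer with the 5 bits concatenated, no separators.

s1 (pos 1,3,5,7,9,11,13,15,17,19,21,23,25,27,29,31): 1⊕1⊕0⊕1⊕1⊕1⊕0⊕1⊕1⊕0⊕1⊕1⊕1⊕0⊕0⊕1 = 1
s2 (pos 2,3,6,7,10,11,14,15,18,19,22,23,26,27,30,31): 1⊕1⊕0⊕1⊕1⊕1⊕0⊕1⊕0⊕0⊕1⊕1⊕1⊕0⊕1⊕1 = 1
s4 (pos 4,5,6,7,12,13,14,15,20,21,22,23,28,29,30,31): 0⊕0⊕0⊕1⊕1⊕0⊕0⊕1⊕1⊕1⊕1⊕1⊕1⊕0⊕1⊕1 = 0
s8 (pos 8,9,10,11,12,13,14,15,24,25,26,27,28,29,30,31): 1⊕1⊕1⊕1⊕1⊕0⊕0⊕1⊕1⊕1⊕1⊕0⊕1⊕0⊕1⊕1 = 0
s16 (pos 16,17,18,19,20,21,22,23,24,25,26,27,28,29,30,31): 1⊕1⊕0⊕0⊕1⊕1⊕1⊕1⊕1⊕1⊕1⊕0⊕1⊕0⊕1⊕1 = 0
Syndrome s16…s1 = 00011 → error at position 3.

00011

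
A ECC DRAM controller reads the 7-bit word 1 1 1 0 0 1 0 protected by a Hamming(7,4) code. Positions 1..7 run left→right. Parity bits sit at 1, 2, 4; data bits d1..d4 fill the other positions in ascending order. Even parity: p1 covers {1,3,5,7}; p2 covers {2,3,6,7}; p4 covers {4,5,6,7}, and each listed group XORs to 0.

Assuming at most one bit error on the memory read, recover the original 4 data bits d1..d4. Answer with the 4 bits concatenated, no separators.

s1 (pos 1,3,5,7): 1⊕1⊕0⊕0 = 0
s2 (pos 2,3,6,7): 1⊕1⊕1⊕0 = 1
s4 (pos 4,5,6,7): 0⊕0⊕1⊕0 = 1
Syndrome s4…s1 = 110 → error at position 6.
Flip position 6: 1110010 → 1110000
Read data bits from positions 3,5,6,7: 1000

1000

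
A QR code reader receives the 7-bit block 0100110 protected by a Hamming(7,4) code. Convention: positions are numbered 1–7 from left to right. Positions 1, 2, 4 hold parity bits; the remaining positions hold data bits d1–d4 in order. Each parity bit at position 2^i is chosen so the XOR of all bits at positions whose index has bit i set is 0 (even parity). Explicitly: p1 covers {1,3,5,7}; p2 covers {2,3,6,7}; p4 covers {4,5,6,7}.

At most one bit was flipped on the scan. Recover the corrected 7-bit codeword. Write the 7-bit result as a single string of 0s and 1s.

1100110

s1 (pos 1,3,5,7): 0⊕0⊕1⊕0 = 1
s2 (pos 2,3,6,7): 1⊕0⊕1⊕0 = 0
s4 (pos 4,5,6,7): 0⊕1⊕1⊕0 = 0
Syndrome s4…s1 = 001 → error at position 1.
Flip position 1: 0100110 → 1100110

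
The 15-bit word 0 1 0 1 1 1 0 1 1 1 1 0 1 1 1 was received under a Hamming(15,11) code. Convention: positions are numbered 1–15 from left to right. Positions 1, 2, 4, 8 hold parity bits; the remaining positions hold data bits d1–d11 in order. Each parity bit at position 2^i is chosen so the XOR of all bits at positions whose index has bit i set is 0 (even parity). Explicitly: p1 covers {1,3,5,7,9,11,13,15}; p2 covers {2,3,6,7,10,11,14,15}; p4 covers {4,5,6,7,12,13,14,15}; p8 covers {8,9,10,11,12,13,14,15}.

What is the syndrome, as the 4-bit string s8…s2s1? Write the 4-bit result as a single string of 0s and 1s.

1001

s1 (pos 1,3,5,7,9,11,13,15): 0⊕0⊕1⊕0⊕1⊕1⊕1⊕1 = 1
s2 (pos 2,3,6,7,10,11,14,15): 1⊕0⊕1⊕0⊕1⊕1⊕1⊕1 = 0
s4 (pos 4,5,6,7,12,13,14,15): 1⊕1⊕1⊕0⊕0⊕1⊕1⊕1 = 0
s8 (pos 8,9,10,11,12,13,14,15): 1⊕1⊕1⊕1⊕0⊕1⊕1⊕1 = 1
Syndrome s8…s1 = 1001 → error at position 9.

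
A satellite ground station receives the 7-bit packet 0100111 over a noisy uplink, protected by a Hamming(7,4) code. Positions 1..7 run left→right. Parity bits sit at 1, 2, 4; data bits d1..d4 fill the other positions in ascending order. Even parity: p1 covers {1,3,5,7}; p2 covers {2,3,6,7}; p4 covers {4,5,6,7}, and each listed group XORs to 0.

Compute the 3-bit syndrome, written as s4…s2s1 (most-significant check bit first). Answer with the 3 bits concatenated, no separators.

s1 (pos 1,3,5,7): 0⊕0⊕1⊕1 = 0
s2 (pos 2,3,6,7): 1⊕0⊕1⊕1 = 1
s4 (pos 4,5,6,7): 0⊕1⊕1⊕1 = 1
Syndrome s4…s1 = 110 → error at position 6.

110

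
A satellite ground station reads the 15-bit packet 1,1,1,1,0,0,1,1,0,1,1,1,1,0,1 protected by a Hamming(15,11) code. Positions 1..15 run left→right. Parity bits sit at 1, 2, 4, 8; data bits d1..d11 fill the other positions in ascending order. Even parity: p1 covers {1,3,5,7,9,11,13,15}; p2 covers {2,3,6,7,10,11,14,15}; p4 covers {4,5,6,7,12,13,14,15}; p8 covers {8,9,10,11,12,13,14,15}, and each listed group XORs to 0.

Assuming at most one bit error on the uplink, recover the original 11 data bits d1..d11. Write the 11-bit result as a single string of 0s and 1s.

10010111101

s1 (pos 1,3,5,7,9,11,13,15): 1⊕1⊕0⊕1⊕0⊕1⊕1⊕1 = 0
s2 (pos 2,3,6,7,10,11,14,15): 1⊕1⊕0⊕1⊕1⊕1⊕0⊕1 = 0
s4 (pos 4,5,6,7,12,13,14,15): 1⊕0⊕0⊕1⊕1⊕1⊕0⊕1 = 1
s8 (pos 8,9,10,11,12,13,14,15): 1⊕0⊕1⊕1⊕1⊕1⊕0⊕1 = 0
Syndrome s8…s1 = 0100 → error at position 4.
Flip position 4: 111100110111101 → 111000110111101
Read data bits from positions 3,5,6,7,9,10,11,12,13,14,15: 10010111101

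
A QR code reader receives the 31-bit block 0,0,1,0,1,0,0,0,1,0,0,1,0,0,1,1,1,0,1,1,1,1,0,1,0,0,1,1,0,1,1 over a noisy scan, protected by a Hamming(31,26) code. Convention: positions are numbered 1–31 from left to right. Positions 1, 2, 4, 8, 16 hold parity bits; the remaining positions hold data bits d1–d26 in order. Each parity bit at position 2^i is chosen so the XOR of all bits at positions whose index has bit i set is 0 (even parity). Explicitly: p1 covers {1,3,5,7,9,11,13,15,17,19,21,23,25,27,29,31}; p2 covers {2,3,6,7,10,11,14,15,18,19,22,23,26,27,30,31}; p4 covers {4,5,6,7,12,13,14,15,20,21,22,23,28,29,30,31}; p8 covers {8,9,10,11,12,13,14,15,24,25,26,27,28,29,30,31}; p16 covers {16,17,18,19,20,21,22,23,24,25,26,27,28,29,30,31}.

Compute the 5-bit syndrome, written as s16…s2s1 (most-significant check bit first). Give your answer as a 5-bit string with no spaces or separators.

10111

s1 (pos 1,3,5,7,9,11,13,15,17,19,21,23,25,27,29,31): 0⊕1⊕1⊕0⊕1⊕0⊕0⊕1⊕1⊕1⊕1⊕0⊕0⊕1⊕0⊕1 = 1
s2 (pos 2,3,6,7,10,11,14,15,18,19,22,23,26,27,30,31): 0⊕1⊕0⊕0⊕0⊕0⊕0⊕1⊕0⊕1⊕1⊕0⊕0⊕1⊕1⊕1 = 1
s4 (pos 4,5,6,7,12,13,14,15,20,21,22,23,28,29,30,31): 0⊕1⊕0⊕0⊕1⊕0⊕0⊕1⊕1⊕1⊕1⊕0⊕1⊕0⊕1⊕1 = 1
s8 (pos 8,9,10,11,12,13,14,15,24,25,26,27,28,29,30,31): 0⊕1⊕0⊕0⊕1⊕0⊕0⊕1⊕1⊕0⊕0⊕1⊕1⊕0⊕1⊕1 = 0
s16 (pos 16,17,18,19,20,21,22,23,24,25,26,27,28,29,30,31): 1⊕1⊕0⊕1⊕1⊕1⊕1⊕0⊕1⊕0⊕0⊕1⊕1⊕0⊕1⊕1 = 1
Syndrome s16…s1 = 10111 → error at position 23.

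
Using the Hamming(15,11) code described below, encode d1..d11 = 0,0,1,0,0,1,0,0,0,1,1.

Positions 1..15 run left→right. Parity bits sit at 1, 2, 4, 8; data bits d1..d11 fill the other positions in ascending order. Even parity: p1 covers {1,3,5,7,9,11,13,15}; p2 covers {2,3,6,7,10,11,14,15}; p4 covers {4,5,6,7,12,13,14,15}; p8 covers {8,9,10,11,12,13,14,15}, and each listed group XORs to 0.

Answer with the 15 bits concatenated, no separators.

100101010100011

Place data at non-parity positions: p1 p2 0 p4 0 1 0 p8 0 1 0 0 0 1 1
p1 (pos 1,3,5,7,9,11,13,15): XOR of data positions = 0⊕0⊕0⊕0⊕0⊕0⊕1 = 1
p2 (pos 2,3,6,7,10,11,14,15): XOR of data positions = 0⊕1⊕0⊕1⊕0⊕1⊕1 = 0
p4 (pos 4,5,6,7,12,13,14,15): XOR of data positions = 0⊕1⊕0⊕0⊕0⊕1⊕1 = 1
p8 (pos 8,9,10,11,12,13,14,15): XOR of data positions = 0⊕1⊕0⊕0⊕0⊕1⊕1 = 1
Codeword: 100101010100011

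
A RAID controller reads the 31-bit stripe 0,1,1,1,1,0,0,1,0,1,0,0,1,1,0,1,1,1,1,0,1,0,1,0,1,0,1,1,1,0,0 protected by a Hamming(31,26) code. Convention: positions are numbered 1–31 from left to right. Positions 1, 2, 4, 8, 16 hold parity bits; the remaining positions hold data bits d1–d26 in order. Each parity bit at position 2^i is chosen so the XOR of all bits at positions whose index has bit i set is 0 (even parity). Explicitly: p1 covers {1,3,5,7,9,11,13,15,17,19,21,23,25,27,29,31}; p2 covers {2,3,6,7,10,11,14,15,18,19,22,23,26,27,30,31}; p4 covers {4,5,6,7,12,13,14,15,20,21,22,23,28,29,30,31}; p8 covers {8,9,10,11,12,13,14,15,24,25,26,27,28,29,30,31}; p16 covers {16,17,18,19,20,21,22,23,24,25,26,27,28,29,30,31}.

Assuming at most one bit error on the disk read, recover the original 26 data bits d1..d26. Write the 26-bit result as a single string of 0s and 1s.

s1 (pos 1,3,5,7,9,11,13,15,17,19,21,23,25,27,29,31): 0⊕1⊕1⊕0⊕0⊕0⊕1⊕0⊕1⊕1⊕1⊕1⊕1⊕1⊕1⊕0 = 0
s2 (pos 2,3,6,7,10,11,14,15,18,19,22,23,26,27,30,31): 1⊕1⊕0⊕0⊕1⊕0⊕1⊕0⊕1⊕1⊕0⊕1⊕0⊕1⊕0⊕0 = 0
s4 (pos 4,5,6,7,12,13,14,15,20,21,22,23,28,29,30,31): 1⊕1⊕0⊕0⊕0⊕1⊕1⊕0⊕0⊕1⊕0⊕1⊕1⊕1⊕0⊕0 = 0
s8 (pos 8,9,10,11,12,13,14,15,24,25,26,27,28,29,30,31): 1⊕0⊕1⊕0⊕0⊕1⊕1⊕0⊕0⊕1⊕0⊕1⊕1⊕1⊕0⊕0 = 0
s16 (pos 16,17,18,19,20,21,22,23,24,25,26,27,28,29,30,31): 1⊕1⊕1⊕1⊕0⊕1⊕0⊕1⊕0⊕1⊕0⊕1⊕1⊕1⊕0⊕0 = 0
Syndrome s16…s1 = 00000 → no error.
Read data bits from positions 3,5,6,7,9,10,11,12,13,14,15,17,18,19,20,21,22,23,24,25,26,27,28,29,30,31: 11000100110111010101011100

11000100110111010101011100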